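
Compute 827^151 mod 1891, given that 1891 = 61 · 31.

Mod 61: 827 ≡ 34; by Fermat, exponent reduces to 151 mod 60 = 31; 34^31 ≡ 34 (mod 61).
Mod 31: 827 ≡ 21; by Fermat, exponent reduces to 151 mod 30 = 1; 21^1 ≡ 21 (mod 31).
Combine by CRT: x ≡ 34 (mod 61), x ≡ 21 (mod 31) ⇒ x ≡ 827 (mod 1891).

827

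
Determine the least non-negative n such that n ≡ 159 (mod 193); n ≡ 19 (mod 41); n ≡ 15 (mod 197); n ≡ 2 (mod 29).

From n ≡ 159 (mod 193) write n = 159 + 193t. Substituting into n ≡ 19 (mod 41) gives 193t ≡ 24 (mod 41), and since 29⁻¹ ≡ 17 (mod 41), t ≡ 39. Hence n ≡ 159 + 193·39 = 7686 (mod 7913).
From n ≡ 7686 (mod 7913) write n = 7686 + 7913t. Substituting into n ≡ 15 (mod 197) gives 7913t ≡ 12 (mod 197), and since 33⁻¹ ≡ 6 (mod 197), t ≡ 72. Hence n ≡ 7686 + 7913·72 = 577422 (mod 1558861).
From n ≡ 577422 (mod 1558861) write n = 577422 + 1558861t. Substituting into n ≡ 2 (mod 29) gives 1558861t ≡ 28 (mod 29), and since 24⁻¹ ≡ 23 (mod 29), t ≡ 6. Hence n ≡ 577422 + 1558861·6 = 9930588 (mod 45206969).

9930588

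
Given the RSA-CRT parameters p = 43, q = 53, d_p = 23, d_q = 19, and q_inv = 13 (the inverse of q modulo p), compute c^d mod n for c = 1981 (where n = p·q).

1754

m₁ = c^(d_p) mod p: c ≡ 3 (mod 43), and 3^23 mod 43 = 34.
m₂ = c^(d_q) mod q: c ≡ 20 (mod 53), and 20^19 mod 53 = 5.
h = q_inv·(m₁ − m₂) mod p = 13·(34 − 5) mod 43 = 33.
m = m₂ + h·q = 5 + 33·53 = 1754.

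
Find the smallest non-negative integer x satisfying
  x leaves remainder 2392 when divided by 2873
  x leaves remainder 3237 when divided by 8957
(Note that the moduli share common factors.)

56979

gcd(2873, 8957) = 169 and 169 | (3237 − 2392), so the pair is consistent; merging gives x ≡ 56979 (mod 152269), where 152269 = lcm(2873, 8957).
The solution is unique modulo lcm(2873, 8957) = 152269.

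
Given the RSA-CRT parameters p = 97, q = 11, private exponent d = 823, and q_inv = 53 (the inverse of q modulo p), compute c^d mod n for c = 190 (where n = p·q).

d_p = d mod (p−1) = 823 mod 96 = 55; d_q = d mod (q−1) = 3.
m₁ = c^(d_p) mod p: c ≡ 93 (mod 97), and 93^55 mod 97 = 9.
m₂ = c^(d_q) mod q: c ≡ 3 (mod 11), and 3^3 mod 11 = 5.
h = q_inv·(m₁ − m₂) mod p = 53·(9 − 5) mod 97 = 18.
m = m₂ + h·q = 5 + 18·11 = 203.

203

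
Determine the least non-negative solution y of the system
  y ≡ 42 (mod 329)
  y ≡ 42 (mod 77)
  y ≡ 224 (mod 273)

gcd(329, 77) = 7 and 7 | (42 − 42), so the pair is consistent; merging gives y ≡ 42 (mod 3619), where 3619 = lcm(329, 77).
gcd(3619, 273) = 7 and 7 | (224 − 42), so the pair is consistent; merging gives y ≡ 94136 (mod 141141), where 141141 = lcm(3619, 273).
The solution is unique modulo lcm(329, 77, 273) = 141141.

94136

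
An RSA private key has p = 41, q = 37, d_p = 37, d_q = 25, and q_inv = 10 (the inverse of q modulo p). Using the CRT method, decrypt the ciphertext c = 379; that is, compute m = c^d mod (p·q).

756

m₁ = c^(d_p) mod p: c ≡ 10 (mod 41), and 10^37 mod 41 = 18.
m₂ = c^(d_q) mod q: c ≡ 9 (mod 37), and 9^25 mod 37 = 16.
h = q_inv·(m₁ − m₂) mod p = 10·(18 − 16) mod 41 = 20.
m = m₂ + h·q = 16 + 20·37 = 756.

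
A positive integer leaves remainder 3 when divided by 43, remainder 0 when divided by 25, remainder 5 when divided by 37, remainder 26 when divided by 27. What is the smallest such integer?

107675

The moduli are pairwise coprime; N = 43·25·37·27 = 1073925.
N/43 = 24975; 24975 ≡ 35 (mod 43); 35·16 ≡ 1, so inverse 16.
N/25 = 42957; 42957 ≡ 7 (mod 25); 7·18 ≡ 1, so inverse 18.
N/37 = 29025; 29025 ≡ 17 (mod 37); 17·24 ≡ 1, so inverse 24.
N/27 = 39775; 39775 ≡ 4 (mod 27); 4·7 ≡ 1, so inverse 7.
m ≡ 3·24975·16 + 0·42957·18 + 5·29025·24 + 26·39775·7 = 11920850.
11920850 mod 1073925 = 107675.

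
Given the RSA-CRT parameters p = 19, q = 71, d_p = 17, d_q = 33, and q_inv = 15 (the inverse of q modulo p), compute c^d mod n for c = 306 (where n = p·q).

m₁ = c^(d_p) mod p: c ≡ 2 (mod 19), and 2^17 mod 19 = 10.
m₂ = c^(d_q) mod q: c ≡ 22 (mod 71), and 22^33 mod 71 = 11.
h = q_inv·(m₁ − m₂) mod p = 15·(10 − 11) mod 19 = 4.
m = m₂ + h·q = 11 + 4·71 = 295.

295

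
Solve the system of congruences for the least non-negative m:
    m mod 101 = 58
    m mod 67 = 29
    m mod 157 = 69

285181

The moduli are pairwise coprime; N = 101·67·157 = 1062419.
N/101 = 10519; 10519 ≡ 15 (mod 101); 15·27 ≡ 1, so inverse 27.
N/67 = 15857; 15857 ≡ 45 (mod 67); 45·3 ≡ 1, so inverse 3.
N/157 = 6767; 6767 ≡ 16 (mod 157); 16·108 ≡ 1, so inverse 108.
m ≡ 58·10519·27 + 29·15857·3 + 69·6767·108 = 68279997.
68279997 mod 1062419 = 285181.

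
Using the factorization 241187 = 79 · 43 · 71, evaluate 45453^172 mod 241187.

Mod 79: 45453 ≡ 28; by Fermat, exponent reduces to 172 mod 78 = 16; 28^16 ≡ 76 (mod 79).
Mod 43: 45453 ≡ 2; by Fermat, exponent reduces to 172 mod 42 = 4; 2^4 ≡ 16 (mod 43).
Mod 71: 45453 ≡ 13; by Fermat, exponent reduces to 172 mod 70 = 32; 13^32 ≡ 18 (mod 71).
Combine by CRT: x ≡ 76 (mod 79), x ≡ 16 (mod 43), x ≡ 18 (mod 71) ⇒ x ≡ 42973 (mod 241187).

42973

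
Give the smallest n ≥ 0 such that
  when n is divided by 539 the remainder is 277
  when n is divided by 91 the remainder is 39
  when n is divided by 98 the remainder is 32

gcd(539, 91) = 7 and 7 | (39 − 277), so the pair is consistent; merging gives n ≡ 4589 (mod 7007), where 7007 = lcm(539, 91).
gcd(7007, 98) = 49 and 49 | (32 − 4589), so the pair is consistent; merging gives n ≡ 11596 (mod 14014), where 14014 = lcm(7007, 98).
The solution is unique modulo lcm(539, 91, 98) = 14014.

11596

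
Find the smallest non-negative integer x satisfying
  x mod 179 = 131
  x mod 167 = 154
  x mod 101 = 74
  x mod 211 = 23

The moduli are pairwise coprime; N = 179·167·101·211 = 637049723.
N/179 = 3558937; 3558937 ≡ 59 (mod 179); 59·88 ≡ 1, so inverse 88.
N/167 = 3814669; 3814669 ≡ 55 (mod 167); 55·82 ≡ 1, so inverse 82.
N/101 = 6307423; 6307423 ≡ 74 (mod 101); 74·86 ≡ 1, so inverse 86.
N/211 = 3019193; 3019193 ≡ 205 (mod 211); 205·35 ≡ 1, so inverse 35.
x ≡ 131·3558937·88 + 154·3814669·82 + 74·6307423·86 + 23·3019193·35 = 131769956205.
131769956205 mod 637049723 = 537713267.

537713267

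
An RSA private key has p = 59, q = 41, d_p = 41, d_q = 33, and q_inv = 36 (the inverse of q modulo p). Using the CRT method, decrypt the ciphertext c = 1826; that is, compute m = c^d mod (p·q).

1860

m₁ = c^(d_p) mod p: c ≡ 56 (mod 59), and 56^41 mod 59 = 31.
m₂ = c^(d_q) mod q: c ≡ 22 (mod 41), and 22^33 mod 41 = 15.
h = q_inv·(m₁ − m₂) mod p = 36·(31 − 15) mod 59 = 45.
m = m₂ + h·q = 15 + 45·41 = 1860.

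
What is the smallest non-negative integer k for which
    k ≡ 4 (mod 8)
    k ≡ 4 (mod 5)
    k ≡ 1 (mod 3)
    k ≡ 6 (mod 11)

1084

The moduli are pairwise coprime; N = 8·5·3·11 = 1320.
N/8 = 165; 165 ≡ 5 (mod 8); 5·5 ≡ 1, so inverse 5.
N/5 = 264; 264 ≡ 4 (mod 5); 4·4 ≡ 1, so inverse 4.
N/3 = 440; 440 ≡ 2 (mod 3); 2·2 ≡ 1, so inverse 2.
N/11 = 120; 120 ≡ 10 (mod 11); 10·10 ≡ 1, so inverse 10.
k ≡ 4·165·5 + 4·264·4 + 1·440·2 + 6·120·10 = 15604.
15604 mod 1320 = 1084.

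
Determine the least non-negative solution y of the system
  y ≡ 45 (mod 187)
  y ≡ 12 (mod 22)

gcd(187, 22) = 11 and 11 | (12 − 45), so the pair is consistent; merging gives y ≡ 232 (mod 374), where 374 = lcm(187, 22).
The solution is unique modulo lcm(187, 22) = 374.

232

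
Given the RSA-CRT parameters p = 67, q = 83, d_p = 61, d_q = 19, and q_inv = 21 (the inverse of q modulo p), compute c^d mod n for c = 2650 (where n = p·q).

m₁ = c^(d_p) mod p: c ≡ 37 (mod 67), and 37^61 mod 67 = 37.
m₂ = c^(d_q) mod q: c ≡ 77 (mod 83), and 77^19 mod 83 = 59.
h = q_inv·(m₁ − m₂) mod p = 21·(37 − 59) mod 67 = 7.
m = m₂ + h·q = 59 + 7·83 = 640.

640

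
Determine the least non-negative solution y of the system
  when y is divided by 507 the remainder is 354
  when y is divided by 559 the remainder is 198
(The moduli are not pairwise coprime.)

Combine the congruences pairwise.
gcd(507, 559) = 13 and 13 | (198 − 354), so the pair is consistent; merging gives y ≡ 1875 (mod 21801), where 21801 = lcm(507, 559).
The solution is unique modulo lcm(507, 559) = 21801.

1875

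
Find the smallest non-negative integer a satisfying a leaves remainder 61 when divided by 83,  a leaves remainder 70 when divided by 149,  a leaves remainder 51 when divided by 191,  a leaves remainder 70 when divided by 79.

The moduli are pairwise coprime; N = 83·149·191·79 = 186605663.
N/83 = 2248261; 2248261 ≡ 40 (mod 83); 40·27 ≡ 1, so inverse 27.
N/149 = 1252387; 1252387 ≡ 42 (mod 149); 42·110 ≡ 1, so inverse 110.
N/191 = 976993; 976993 ≡ 28 (mod 191); 28·116 ≡ 1, so inverse 116.
N/79 = 2362097; 2362097 ≡ 76 (mod 79); 76·26 ≡ 1, so inverse 26.
a ≡ 61·2248261·27 + 70·1252387·110 + 51·976993·116 + 70·2362097·26 = 23425172895.
23425172895 mod 186605663 = 99465020.

99465020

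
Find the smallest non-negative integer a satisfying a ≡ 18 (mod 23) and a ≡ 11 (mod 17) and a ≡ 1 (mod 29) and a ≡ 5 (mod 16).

66005

From a ≡ 18 (mod 23) write a = 18 + 23t. Substituting into a ≡ 11 (mod 17) gives 23t ≡ 10 (mod 17), and since 6⁻¹ ≡ 3 (mod 17), t ≡ 13. Hence a ≡ 18 + 23·13 = 317 (mod 391).
From a ≡ 317 (mod 391) write a = 317 + 391t. Substituting into a ≡ 1 (mod 29) gives 391t ≡ 3 (mod 29), and since 14⁻¹ ≡ 27 (mod 29), t ≡ 23. Hence a ≡ 317 + 391·23 = 9310 (mod 11339).
From a ≡ 9310 (mod 11339) write a = 9310 + 11339t. Substituting into a ≡ 5 (mod 16) gives 11339t ≡ 7 (mod 16), and since 11⁻¹ ≡ 3 (mod 16), t ≡ 5. Hence a ≡ 9310 + 11339·5 = 66005 (mod 181424).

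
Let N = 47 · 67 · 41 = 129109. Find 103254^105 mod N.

122345

Mod 47: 103254 ≡ 42; by Fermat, exponent reduces to 105 mod 46 = 13; 42^13 ≡ 4 (mod 47).
Mod 67: 103254 ≡ 7; by Fermat, exponent reduces to 105 mod 66 = 39; 7^39 ≡ 3 (mod 67).
Mod 41: 103254 ≡ 16; by Fermat, exponent reduces to 105 mod 40 = 25; 16^25 ≡ 1 (mod 41).
Combine by CRT: x ≡ 4 (mod 47), x ≡ 3 (mod 67), x ≡ 1 (mod 41) ⇒ x ≡ 122345 (mod 129109).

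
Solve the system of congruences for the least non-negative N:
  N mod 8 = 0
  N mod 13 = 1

40

From N ≡ 0 (mod 8) write N = 0 + 8t. Substituting into N ≡ 1 (mod 13) gives 8t ≡ 1 (mod 13), and since 8⁻¹ ≡ 5 (mod 13), t ≡ 5. Hence N ≡ 0 + 8·5 = 40 (mod 104).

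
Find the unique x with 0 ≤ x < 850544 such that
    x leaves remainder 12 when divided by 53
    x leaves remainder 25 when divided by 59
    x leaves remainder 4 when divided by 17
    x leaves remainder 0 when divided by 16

799888

From x ≡ 12 (mod 53) write x = 12 + 53t. Substituting into x ≡ 25 (mod 59) gives 53t ≡ 13 (mod 59), and since 53⁻¹ ≡ 49 (mod 59), t ≡ 47. Hence x ≡ 12 + 53·47 = 2503 (mod 3127).
From x ≡ 2503 (mod 3127) write x = 2503 + 3127t. Substituting into x ≡ 4 (mod 17) gives 3127t ≡ 0 (mod 17), and since 16⁻¹ ≡ 16 (mod 17), t ≡ 0. Hence x ≡ 2503 + 3127·0 = 2503 (mod 53159).
From x ≡ 2503 (mod 53159) write x = 2503 + 53159t. Substituting into x ≡ 0 (mod 16) gives 53159t ≡ 9 (mod 16), and since 7⁻¹ ≡ 7 (mod 16), t ≡ 15. Hence x ≡ 2503 + 53159·15 = 799888 (mod 850544).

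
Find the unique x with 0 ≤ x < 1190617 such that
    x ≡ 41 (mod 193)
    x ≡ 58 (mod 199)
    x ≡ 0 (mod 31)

108314

From x ≡ 41 (mod 193) write x = 41 + 193t. Substituting into x ≡ 58 (mod 199) gives 193t ≡ 17 (mod 199), and since 193⁻¹ ≡ 33 (mod 199), t ≡ 163. Hence x ≡ 41 + 193·163 = 31500 (mod 38407).
From x ≡ 31500 (mod 38407) write x = 31500 + 38407t. Substituting into x ≡ 0 (mod 31) gives 38407t ≡ 27 (mod 31), and since 29⁻¹ ≡ 15 (mod 31), t ≡ 2. Hence x ≡ 31500 + 38407·2 = 108314 (mod 1190617).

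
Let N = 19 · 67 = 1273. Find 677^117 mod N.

94

Mod 19: 677 ≡ 12; by Fermat, exponent reduces to 117 mod 18 = 9; 12^9 ≡ 18 (mod 19).
Mod 67: 677 ≡ 7; by Fermat, exponent reduces to 117 mod 66 = 51; 7^51 ≡ 27 (mod 67).
Combine by CRT: x ≡ 18 (mod 19), x ≡ 27 (mod 67) ⇒ x ≡ 94 (mod 1273).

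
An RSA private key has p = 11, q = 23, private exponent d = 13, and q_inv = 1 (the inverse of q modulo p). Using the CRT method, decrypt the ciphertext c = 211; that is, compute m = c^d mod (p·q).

d_p = d mod (p−1) = 13 mod 10 = 3; d_q = d mod (q−1) = 13.
m₁ = c^(d_p) mod p: c ≡ 2 (mod 11), and 2^3 mod 11 = 8.
m₂ = c^(d_q) mod q: c ≡ 4 (mod 23), and 4^13 mod 23 = 16.
h = q_inv·(m₁ − m₂) mod p = 1·(8 − 16) mod 11 = 3.
m = m₂ + h·q = 16 + 3·23 = 85.

85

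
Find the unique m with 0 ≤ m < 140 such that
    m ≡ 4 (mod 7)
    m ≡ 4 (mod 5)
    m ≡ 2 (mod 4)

74

From m ≡ 4 (mod 7) write m = 4 + 7t. Substituting into m ≡ 4 (mod 5) gives 7t ≡ 0 (mod 5), and since 2⁻¹ ≡ 3 (mod 5), t ≡ 0. Hence m ≡ 4 + 7·0 = 4 (mod 35).
From m ≡ 4 (mod 35) write m = 4 + 35t. Substituting into m ≡ 2 (mod 4) gives 35t ≡ 2 (mod 4), and since 3⁻¹ ≡ 3 (mod 4), t ≡ 2. Hence m ≡ 4 + 35·2 = 74 (mod 140).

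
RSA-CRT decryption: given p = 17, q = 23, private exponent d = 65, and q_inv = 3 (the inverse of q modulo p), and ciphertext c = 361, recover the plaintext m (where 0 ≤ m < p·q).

d_p = d mod (p−1) = 65 mod 16 = 1; d_q = d mod (q−1) = 21.
m₁ = c^(d_p) mod p: c ≡ 4 (mod 17), and 4^1 mod 17 = 4.
m₂ = c^(d_q) mod q: c ≡ 16 (mod 23), and 16^21 mod 23 = 13.
h = q_inv·(m₁ − m₂) mod p = 3·(4 − 13) mod 17 = 7.
m = m₂ + h·q = 13 + 7·23 = 174.

174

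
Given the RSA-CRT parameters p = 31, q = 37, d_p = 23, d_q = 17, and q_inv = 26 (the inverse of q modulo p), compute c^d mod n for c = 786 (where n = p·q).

m₁ = c^(d_p) mod p: c ≡ 11 (mod 31), and 11^23 mod 31 = 12.
m₂ = c^(d_q) mod q: c ≡ 9 (mod 37), and 9^17 mod 37 = 33.
h = q_inv·(m₁ − m₂) mod p = 26·(12 − 33) mod 31 = 12.
m = m₂ + h·q = 33 + 12·37 = 477.

477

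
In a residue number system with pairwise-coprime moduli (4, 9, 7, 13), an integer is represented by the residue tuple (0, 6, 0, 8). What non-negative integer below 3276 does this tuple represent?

The moduli are pairwise coprime; N = 4·9·7·13 = 3276.
N/4 = 819; 819 ≡ 3 (mod 4); 3·3 ≡ 1, so inverse 3.
N/9 = 364; 364 ≡ 4 (mod 9); 4·7 ≡ 1, so inverse 7.
N/7 = 468; 468 ≡ 6 (mod 7); 6·6 ≡ 1, so inverse 6.
N/13 = 252; 252 ≡ 5 (mod 13); 5·8 ≡ 1, so inverse 8.
x ≡ 0·819·3 + 6·364·7 + 0·468·6 + 8·252·8 = 31416.
31416 mod 3276 = 1932.

1932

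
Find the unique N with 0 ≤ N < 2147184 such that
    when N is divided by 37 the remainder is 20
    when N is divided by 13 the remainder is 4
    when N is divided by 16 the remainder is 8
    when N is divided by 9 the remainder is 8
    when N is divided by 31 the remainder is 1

The moduli are pairwise coprime; M = 37·13·16·9·31 = 2147184.
M/37 = 58032; 58032 ≡ 16 (mod 37); 16·7 ≡ 1, so inverse 7.
M/13 = 165168; 165168 ≡ 3 (mod 13); 3·9 ≡ 1, so inverse 9.
M/16 = 134199; 134199 ≡ 7 (mod 16); 7·7 ≡ 1, so inverse 7.
M/9 = 238576; 238576 ≡ 4 (mod 9); 4·7 ≡ 1, so inverse 7.
M/31 = 69264; 69264 ≡ 10 (mod 31); 10·28 ≡ 1, so inverse 28.
N ≡ 20·58032·7 + 4·165168·9 + 8·134199·7 + 8·238576·7 + 1·69264·28 = 36885320.
36885320 mod 2147184 = 383192.

383192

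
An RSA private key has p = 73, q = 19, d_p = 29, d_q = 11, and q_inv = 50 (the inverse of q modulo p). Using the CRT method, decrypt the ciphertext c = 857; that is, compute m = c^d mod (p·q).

m₁ = c^(d_p) mod p: c ≡ 54 (mod 73), and 54^29 mod 73 = 35.
m₂ = c^(d_q) mod q: c ≡ 2 (mod 19), and 2^11 mod 19 = 15.
h = q_inv·(m₁ − m₂) mod p = 50·(35 − 15) mod 73 = 51.
m = m₂ + h·q = 15 + 51·19 = 984.

984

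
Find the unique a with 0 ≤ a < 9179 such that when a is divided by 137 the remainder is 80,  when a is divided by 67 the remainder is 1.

8711

Combine the congruences pairwise.
From a ≡ 80 (mod 137) write a = 80 + 137t. Substituting into a ≡ 1 (mod 67) gives 137t ≡ 55 (mod 67), and since 3⁻¹ ≡ 45 (mod 67), t ≡ 63. Hence a ≡ 80 + 137·63 = 8711 (mod 9179).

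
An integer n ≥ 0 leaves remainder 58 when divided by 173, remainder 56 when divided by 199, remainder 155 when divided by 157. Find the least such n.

From n ≡ 58 (mod 173) write n = 58 + 173t. Substituting into n ≡ 56 (mod 199) gives 173t ≡ 197 (mod 199), and since 173⁻¹ ≡ 176 (mod 199), t ≡ 46. Hence n ≡ 58 + 173·46 = 8016 (mod 34427).
From n ≡ 8016 (mod 34427) write n = 8016 + 34427t. Substituting into n ≡ 155 (mod 157) gives 34427t ≡ 146 (mod 157), and since 44⁻¹ ≡ 25 (mod 157), t ≡ 39. Hence n ≡ 8016 + 34427·39 = 1350669 (mod 5405039).

1350669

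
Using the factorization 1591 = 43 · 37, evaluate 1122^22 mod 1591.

Mod 43: 1122 ≡ 4; 4^22 ≡ 4 (mod 43).
Mod 37: 1122 ≡ 12; 12^22 ≡ 16 (mod 37).
Combine by CRT: x ≡ 4 (mod 43), x ≡ 16 (mod 37) ⇒ x ≡ 90 (mod 1591).

90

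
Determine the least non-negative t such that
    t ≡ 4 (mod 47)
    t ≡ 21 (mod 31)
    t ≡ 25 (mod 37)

3059

Combine the congruences pairwise.
From t ≡ 4 (mod 47) write t = 4 + 47s. Substituting into t ≡ 21 (mod 31) gives 47s ≡ 17 (mod 31), and since 16⁻¹ ≡ 2 (mod 31), s ≡ 3. Hence t ≡ 4 + 47·3 = 145 (mod 1457).
From t ≡ 145 (mod 1457) write t = 145 + 1457s. Substituting into t ≡ 25 (mod 37) gives 1457s ≡ 28 (mod 37), and since 14⁻¹ ≡ 8 (mod 37), s ≡ 2. Hence t ≡ 145 + 1457·2 = 3059 (mod 53909).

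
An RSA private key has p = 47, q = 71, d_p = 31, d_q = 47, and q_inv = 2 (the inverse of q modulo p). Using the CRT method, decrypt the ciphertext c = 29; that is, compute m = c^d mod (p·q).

2383

m₁ = c^(d_p) mod p: c ≡ 29 (mod 47), and 29^31 mod 47 = 33.
m₂ = c^(d_q) mod q: c ≡ 29 (mod 71), and 29^47 mod 71 = 40.
h = q_inv·(m₁ − m₂) mod p = 2·(33 − 40) mod 47 = 33.
m = m₂ + h·q = 40 + 33·71 = 2383.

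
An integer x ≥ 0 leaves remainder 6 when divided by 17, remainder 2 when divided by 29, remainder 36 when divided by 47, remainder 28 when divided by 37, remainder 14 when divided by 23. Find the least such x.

13206660

The moduli are pairwise coprime; N = 17·29·47·37·23 = 19718521.
N/17 = 1159913; 1159913 ≡ 3 (mod 17); 3·6 ≡ 1, so inverse 6.
N/29 = 679949; 679949 ≡ 15 (mod 29); 15·2 ≡ 1, so inverse 2.
N/47 = 419543; 419543 ≡ 21 (mod 47); 21·9 ≡ 1, so inverse 9.
N/37 = 532933; 532933 ≡ 22 (mod 37); 22·32 ≡ 1, so inverse 32.
N/23 = 857327; 857327 ≡ 2 (mod 23); 2·12 ≡ 1, so inverse 12.
x ≡ 6·1159913·6 + 2·679949·2 + 36·419543·9 + 28·532933·32 + 14·857327·12 = 801947500.
801947500 mod 19718521 = 13206660.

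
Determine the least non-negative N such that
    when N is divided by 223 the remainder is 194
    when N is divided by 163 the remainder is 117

From N ≡ 194 (mod 223) write N = 194 + 223t. Substituting into N ≡ 117 (mod 163) gives 223t ≡ 86 (mod 163), and since 60⁻¹ ≡ 144 (mod 163), t ≡ 159. Hence N ≡ 194 + 223·159 = 35651 (mod 36349).

35651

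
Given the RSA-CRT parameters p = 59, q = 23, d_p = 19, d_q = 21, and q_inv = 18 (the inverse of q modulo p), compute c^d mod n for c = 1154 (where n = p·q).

m₁ = c^(d_p) mod p: c ≡ 33 (mod 59), and 33^19 mod 59 = 43.
m₂ = c^(d_q) mod q: c ≡ 4 (mod 23), and 4^21 mod 23 = 6.
h = q_inv·(m₁ − m₂) mod p = 18·(43 − 6) mod 59 = 17.
m = m₂ + h·q = 6 + 17·23 = 397.

397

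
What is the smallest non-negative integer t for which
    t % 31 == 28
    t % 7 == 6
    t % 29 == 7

From t ≡ 28 (mod 31) write t = 28 + 31s. Substituting into t ≡ 6 (mod 7) gives 31s ≡ 6 (mod 7), and since 3⁻¹ ≡ 5 (mod 7), s ≡ 2. Hence t ≡ 28 + 31·2 = 90 (mod 217).
From t ≡ 90 (mod 217) write t = 90 + 217s. Substituting into t ≡ 7 (mod 29) gives 217s ≡ 4 (mod 29), and since 14⁻¹ ≡ 27 (mod 29), s ≡ 21. Hence t ≡ 90 + 217·21 = 4647 (mod 6293).

4647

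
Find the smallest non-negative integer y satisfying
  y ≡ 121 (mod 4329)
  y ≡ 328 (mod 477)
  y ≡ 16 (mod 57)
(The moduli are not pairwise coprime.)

3523927

Combine the congruences pairwise.
gcd(4329, 477) = 9 and 9 | (328 − 121), so the pair is consistent; merging gives y ≡ 82372 (mod 229437), where 229437 = lcm(4329, 477).
gcd(229437, 57) = 3 and 3 | (16 − 82372), so the pair is consistent; merging gives y ≡ 3523927 (mod 4359303), where 4359303 = lcm(229437, 57).
The solution is unique modulo lcm(4329, 477, 57) = 4359303.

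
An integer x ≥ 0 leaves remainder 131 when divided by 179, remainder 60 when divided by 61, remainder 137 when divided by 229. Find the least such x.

2430056

The moduli are pairwise coprime; N = 179·61·229 = 2500451.
N/179 = 13969; 13969 ≡ 7 (mod 179); 7·128 ≡ 1, so inverse 128.
N/61 = 40991; 40991 ≡ 60 (mod 61); 60·60 ≡ 1, so inverse 60.
N/229 = 10919; 10919 ≡ 156 (mod 229); 156·69 ≡ 1, so inverse 69.
x ≡ 131·13969·128 + 60·40991·60 + 137·10919·69 = 485017099.
485017099 mod 2500451 = 2430056.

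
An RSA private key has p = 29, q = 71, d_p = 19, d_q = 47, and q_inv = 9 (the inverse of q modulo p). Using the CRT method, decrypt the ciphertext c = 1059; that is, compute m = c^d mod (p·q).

2049

m₁ = c^(d_p) mod p: c ≡ 15 (mod 29), and 15^19 mod 29 = 19.
m₂ = c^(d_q) mod q: c ≡ 65 (mod 71), and 65^47 mod 71 = 61.
h = q_inv·(m₁ − m₂) mod p = 9·(19 − 61) mod 29 = 28.
m = m₂ + h·q = 61 + 28·71 = 2049.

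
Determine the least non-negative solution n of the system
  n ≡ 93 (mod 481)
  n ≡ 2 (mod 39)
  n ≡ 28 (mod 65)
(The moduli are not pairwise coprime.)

2498

gcd(481, 39) = 13 and 13 | (2 − 93), so the pair is consistent; merging gives n ≡ 1055 (mod 1443), where 1443 = lcm(481, 39).
gcd(1443, 65) = 13 and 13 | (28 − 1055), so the pair is consistent; merging gives n ≡ 2498 (mod 7215), where 7215 = lcm(1443, 65).
The solution is unique modulo lcm(481, 39, 65) = 7215.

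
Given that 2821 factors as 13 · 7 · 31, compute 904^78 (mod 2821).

Mod 13: 904 ≡ 7; by Fermat, exponent reduces to 78 mod 12 = 6; 7^6 ≡ 12 (mod 13).
Mod 7: 904 ≡ 1; since 6 | 78, by Fermat 1^78 ≡ 1 (mod 7).
Mod 31: 904 ≡ 5; by Fermat, exponent reduces to 78 mod 30 = 18; 5^18 ≡ 1 (mod 31).
Combine by CRT: x ≡ 12 (mod 13), x ≡ 1 (mod 7), x ≡ 1 (mod 31) ⇒ x ≡ 1520 (mod 2821).

1520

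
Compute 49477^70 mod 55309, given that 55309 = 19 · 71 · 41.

Mod 19: 49477 ≡ 1; by Fermat, exponent reduces to 70 mod 18 = 16; 1^16 ≡ 1 (mod 19).
Mod 71: 49477 ≡ 61; since 70 | 70, by Fermat 61^70 ≡ 1 (mod 71).
Mod 41: 49477 ≡ 31; by Fermat, exponent reduces to 70 mod 40 = 30; 31^30 ≡ 1 (mod 41).
Combine by CRT: x ≡ 1 (mod 19), x ≡ 1 (mod 71), x ≡ 1 (mod 41) ⇒ x ≡ 1 (mod 55309).

1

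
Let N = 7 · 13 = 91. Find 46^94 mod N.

4

Mod 7: 46 ≡ 4; by Fermat, exponent reduces to 94 mod 6 = 4; 4^4 ≡ 4 (mod 7).
Mod 13: 46 ≡ 7; by Fermat, exponent reduces to 94 mod 12 = 10; 7^10 ≡ 4 (mod 13).
Combine by CRT: x ≡ 4 (mod 7), x ≡ 4 (mod 13) ⇒ x ≡ 4 (mod 91).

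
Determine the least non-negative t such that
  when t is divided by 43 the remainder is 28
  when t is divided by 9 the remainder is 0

Combine the congruences pairwise.
From t ≡ 28 (mod 43) write t = 28 + 43s. Substituting into t ≡ 0 (mod 9) gives 43s ≡ 8 (mod 9), and since 7⁻¹ ≡ 4 (mod 9), s ≡ 5. Hence t ≡ 28 + 43·5 = 243 (mod 387).

243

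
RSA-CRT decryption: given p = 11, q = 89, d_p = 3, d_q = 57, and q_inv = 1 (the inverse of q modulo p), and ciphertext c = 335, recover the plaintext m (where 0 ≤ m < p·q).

m₁ = c^(d_p) mod p: c ≡ 5 (mod 11), and 5^3 mod 11 = 4.
m₂ = c^(d_q) mod q: c ≡ 68 (mod 89), and 68^57 mod 89 = 47.
h = q_inv·(m₁ − m₂) mod p = 1·(4 − 47) mod 11 = 1.
m = m₂ + h·q = 47 + 1·89 = 136.

136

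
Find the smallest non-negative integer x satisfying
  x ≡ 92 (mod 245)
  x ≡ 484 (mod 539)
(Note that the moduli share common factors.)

gcd(245, 539) = 49 and 49 | (484 − 92), so the pair is consistent; merging gives x ≡ 1562 (mod 2695), where 2695 = lcm(245, 539).
The solution is unique modulo lcm(245, 539) = 2695.

1562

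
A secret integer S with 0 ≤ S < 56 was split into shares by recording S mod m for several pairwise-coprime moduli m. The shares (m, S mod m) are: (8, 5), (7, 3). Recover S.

From S ≡ 5 (mod 8) write S = 5 + 8t. Substituting into S ≡ 3 (mod 7) gives 8t ≡ 5 (mod 7), and since 1⁻¹ ≡ 1 (mod 7), t ≡ 5. Hence S ≡ 5 + 8·5 = 45 (mod 56).

45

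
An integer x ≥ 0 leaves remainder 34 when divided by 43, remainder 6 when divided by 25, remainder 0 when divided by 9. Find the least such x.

7731

The moduli are pairwise coprime; N = 43·25·9 = 9675.
N/43 = 225; 225 ≡ 10 (mod 43); 10·13 ≡ 1, so inverse 13.
N/25 = 387; 387 ≡ 12 (mod 25); 12·23 ≡ 1, so inverse 23.
N/9 = 1075; 1075 ≡ 4 (mod 9); 4·7 ≡ 1, so inverse 7.
x ≡ 34·225·13 + 6·387·23 + 0·1075·7 = 152856.
152856 mod 9675 = 7731.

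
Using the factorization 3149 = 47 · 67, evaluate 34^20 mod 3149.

2260

Mod 47: 34 ≡ 34; 34^20 ≡ 4 (mod 47).
Mod 67: 34 ≡ 34; 34^20 ≡ 49 (mod 67).
Combine by CRT: x ≡ 4 (mod 47), x ≡ 49 (mod 67) ⇒ x ≡ 2260 (mod 3149).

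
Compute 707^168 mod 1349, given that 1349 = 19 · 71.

999

Mod 19: 707 ≡ 4; by Fermat, exponent reduces to 168 mod 18 = 6; 4^6 ≡ 11 (mod 19).
Mod 71: 707 ≡ 68; by Fermat, exponent reduces to 168 mod 70 = 28; 68^28 ≡ 5 (mod 71).
Combine by CRT: x ≡ 11 (mod 19), x ≡ 5 (mod 71) ⇒ x ≡ 999 (mod 1349).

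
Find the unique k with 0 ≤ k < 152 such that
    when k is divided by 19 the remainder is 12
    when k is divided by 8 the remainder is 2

Combine the congruences pairwise.
From k ≡ 12 (mod 19) write k = 12 + 19t. Substituting into k ≡ 2 (mod 8) gives 19t ≡ 6 (mod 8), and since 3⁻¹ ≡ 3 (mod 8), t ≡ 2. Hence k ≡ 12 + 19·2 = 50 (mod 152).

50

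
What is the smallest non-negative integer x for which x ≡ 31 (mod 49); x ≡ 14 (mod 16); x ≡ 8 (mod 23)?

10174

From x ≡ 31 (mod 49) write x = 31 + 49t. Substituting into x ≡ 14 (mod 16) gives 49t ≡ 15 (mod 16), and since 1⁻¹ ≡ 1 (mod 16), t ≡ 15. Hence x ≡ 31 + 49·15 = 766 (mod 784).
From x ≡ 766 (mod 784) write x = 766 + 784t. Substituting into x ≡ 8 (mod 23) gives 784t ≡ 1 (mod 23), and since 2⁻¹ ≡ 12 (mod 23), t ≡ 12. Hence x ≡ 766 + 784·12 = 10174 (mod 18032).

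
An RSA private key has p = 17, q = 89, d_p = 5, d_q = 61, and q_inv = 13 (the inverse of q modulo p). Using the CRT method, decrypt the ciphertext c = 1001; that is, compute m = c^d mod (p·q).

m₁ = c^(d_p) mod p: c ≡ 15 (mod 17), and 15^5 mod 17 = 2.
m₂ = c^(d_q) mod q: c ≡ 22 (mod 89), and 22^61 mod 89 = 44.
h = q_inv·(m₁ − m₂) mod p = 13·(2 − 44) mod 17 = 15.
m = m₂ + h·q = 44 + 15·89 = 1379.

1379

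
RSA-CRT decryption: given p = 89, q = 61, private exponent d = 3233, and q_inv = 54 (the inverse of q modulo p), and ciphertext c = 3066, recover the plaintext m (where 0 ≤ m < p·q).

3046

d_p = d mod (p−1) = 3233 mod 88 = 65; d_q = d mod (q−1) = 53.
m₁ = c^(d_p) mod p: c ≡ 40 (mod 89), and 40^65 mod 89 = 20.
m₂ = c^(d_q) mod q: c ≡ 16 (mod 61), and 16^53 mod 61 = 57.
h = q_inv·(m₁ − m₂) mod p = 54·(20 − 57) mod 89 = 49.
m = m₂ + h·q = 57 + 49·61 = 3046.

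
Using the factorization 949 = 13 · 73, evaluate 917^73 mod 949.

917

Mod 13: 917 ≡ 7; by Fermat, exponent reduces to 73 mod 12 = 1; 7^1 ≡ 7 (mod 13).
Mod 73: 917 ≡ 41; by Fermat, exponent reduces to 73 mod 72 = 1; 41^1 ≡ 41 (mod 73).
Combine by CRT: x ≡ 7 (mod 13), x ≡ 41 (mod 73) ⇒ x ≡ 917 (mod 949).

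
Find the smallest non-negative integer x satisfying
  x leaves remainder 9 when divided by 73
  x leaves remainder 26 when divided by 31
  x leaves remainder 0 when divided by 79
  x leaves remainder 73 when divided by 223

The moduli are pairwise coprime; N = 73·31·79·223 = 39867271.
N/73 = 546127; 546127 ≡ 14 (mod 73); 14·47 ≡ 1, so inverse 47.
N/31 = 1286041; 1286041 ≡ 6 (mod 31); 6·26 ≡ 1, so inverse 26.
N/79 = 504649; 504649 ≡ 76 (mod 79); 76·26 ≡ 1, so inverse 26.
N/223 = 178777; 178777 ≡ 154 (mod 223); 154·42 ≡ 1, so inverse 42.
x ≡ 9·546127·47 + 26·1286041·26 + 0·504649·26 + 73·178777·42 = 1648505719.
1648505719 mod 39867271 = 13947608.

13947608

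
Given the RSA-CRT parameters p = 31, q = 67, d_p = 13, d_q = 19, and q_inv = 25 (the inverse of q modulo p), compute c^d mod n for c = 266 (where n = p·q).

m₁ = c^(d_p) mod p: c ≡ 18 (mod 31), and 18^13 mod 31 = 20.
m₂ = c^(d_q) mod q: c ≡ 65 (mod 67), and 65^19 mod 67 = 54.
h = q_inv·(m₁ − m₂) mod p = 25·(20 − 54) mod 31 = 18.
m = m₂ + h·q = 54 + 18·67 = 1260.

1260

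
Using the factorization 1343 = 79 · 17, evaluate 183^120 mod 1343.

Mod 79: 183 ≡ 25; by Fermat, exponent reduces to 120 mod 78 = 42; 25^42 ≡ 62 (mod 79).
Mod 17: 183 ≡ 13; by Fermat, exponent reduces to 120 mod 16 = 8; 13^8 ≡ 1 (mod 17).
Combine by CRT: x ≡ 62 (mod 79), x ≡ 1 (mod 17) ⇒ x ≡ 1089 (mod 1343).

1089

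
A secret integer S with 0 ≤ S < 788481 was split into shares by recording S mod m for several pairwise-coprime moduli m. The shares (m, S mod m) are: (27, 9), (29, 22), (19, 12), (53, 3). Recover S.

118458

From S ≡ 9 (mod 27) write S = 9 + 27t. Substituting into S ≡ 22 (mod 29) gives 27t ≡ 13 (mod 29), and since 27⁻¹ ≡ 14 (mod 29), t ≡ 8. Hence S ≡ 9 + 27·8 = 225 (mod 783).
From S ≡ 225 (mod 783) write S = 225 + 783t. Substituting into S ≡ 12 (mod 19) gives 783t ≡ 15 (mod 19), and since 4⁻¹ ≡ 5 (mod 19), t ≡ 18. Hence S ≡ 225 + 783·18 = 14319 (mod 14877).
From S ≡ 14319 (mod 14877) write S = 14319 + 14877t. Substituting into S ≡ 3 (mod 53) gives 14877t ≡ 47 (mod 53), and since 37⁻¹ ≡ 43 (mod 53), t ≡ 7. Hence S ≡ 14319 + 14877·7 = 118458 (mod 788481).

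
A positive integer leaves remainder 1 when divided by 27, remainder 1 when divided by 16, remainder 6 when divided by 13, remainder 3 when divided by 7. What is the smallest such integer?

2593

The moduli are pairwise coprime; N = 27·16·13·7 = 39312.
N/27 = 1456; 1456 ≡ 25 (mod 27); 25·13 ≡ 1, so inverse 13.
N/16 = 2457; 2457 ≡ 9 (mod 16); 9·9 ≡ 1, so inverse 9.
N/13 = 3024; 3024 ≡ 8 (mod 13); 8·5 ≡ 1, so inverse 5.
N/7 = 5616; 5616 ≡ 2 (mod 7); 2·4 ≡ 1, so inverse 4.
k ≡ 1·1456·13 + 1·2457·9 + 6·3024·5 + 3·5616·4 = 199153.
199153 mod 39312 = 2593.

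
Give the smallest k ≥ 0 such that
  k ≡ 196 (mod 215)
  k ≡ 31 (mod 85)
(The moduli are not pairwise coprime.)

gcd(215, 85) = 5 and 5 | (31 − 196), so the pair is consistent; merging gives k ≡ 626 (mod 3655), where 3655 = lcm(215, 85).
The solution is unique modulo lcm(215, 85) = 3655.

626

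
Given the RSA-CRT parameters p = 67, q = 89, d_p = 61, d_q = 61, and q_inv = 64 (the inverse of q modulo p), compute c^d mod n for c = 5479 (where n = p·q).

m₁ = c^(d_p) mod p: c ≡ 52 (mod 67), and 52^61 mod 67 = 45.
m₂ = c^(d_q) mod q: c ≡ 50 (mod 89), and 50^61 mod 89 = 22.
h = q_inv·(m₁ − m₂) mod p = 64·(45 − 22) mod 67 = 65.
m = m₂ + h·q = 22 + 65·89 = 5807.

5807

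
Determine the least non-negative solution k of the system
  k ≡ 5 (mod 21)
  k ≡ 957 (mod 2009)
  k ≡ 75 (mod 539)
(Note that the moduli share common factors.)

gcd(21, 2009) = 7 and 7 | (957 − 5), so the pair is consistent; merging gives k ≡ 2966 (mod 6027), where 6027 = lcm(21, 2009).
gcd(6027, 539) = 49 and 49 | (75 − 2966), so the pair is consistent; merging gives k ≡ 57209 (mod 66297), where 66297 = lcm(6027, 539).
The solution is unique modulo lcm(21, 2009, 539) = 66297.

57209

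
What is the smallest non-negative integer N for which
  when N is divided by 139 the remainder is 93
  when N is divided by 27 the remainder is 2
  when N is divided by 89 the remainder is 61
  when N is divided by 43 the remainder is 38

From N ≡ 93 (mod 139) write N = 93 + 139t. Substituting into N ≡ 2 (mod 27) gives 139t ≡ 17 (mod 27), and since 4⁻¹ ≡ 7 (mod 27), t ≡ 11. Hence N ≡ 93 + 139·11 = 1622 (mod 3753).
From N ≡ 1622 (mod 3753) write N = 1622 + 3753t. Substituting into N ≡ 61 (mod 89) gives 3753t ≡ 41 (mod 89), and since 15⁻¹ ≡ 6 (mod 89), t ≡ 68. Hence N ≡ 1622 + 3753·68 = 256826 (mod 334017).
From N ≡ 256826 (mod 334017) write N = 256826 + 334017t. Substituting into N ≡ 38 (mod 43) gives 334017t ≡ 8 (mod 43), and since 36⁻¹ ≡ 6 (mod 43), t ≡ 5. Hence N ≡ 256826 + 334017·5 = 1926911 (mod 14362731).

1926911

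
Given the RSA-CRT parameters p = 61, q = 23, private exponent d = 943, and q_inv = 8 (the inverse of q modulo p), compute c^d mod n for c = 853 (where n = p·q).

670

d_p = d mod (p−1) = 943 mod 60 = 43; d_q = d mod (q−1) = 19.
m₁ = c^(d_p) mod p: c ≡ 60 (mod 61), and 60^43 mod 61 = 60.
m₂ = c^(d_q) mod q: c ≡ 2 (mod 23), and 2^19 mod 23 = 3.
h = q_inv·(m₁ − m₂) mod p = 8·(60 − 3) mod 61 = 29.
m = m₂ + h·q = 3 + 29·23 = 670.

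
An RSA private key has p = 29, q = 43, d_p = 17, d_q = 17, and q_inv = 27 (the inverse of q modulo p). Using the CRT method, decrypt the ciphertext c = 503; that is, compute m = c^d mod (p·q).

m₁ = c^(d_p) mod p: c ≡ 10 (mod 29), and 10^17 mod 29 = 15.
m₂ = c^(d_q) mod q: c ≡ 30 (mod 43), and 30^17 mod 43 = 19.
h = q_inv·(m₁ − m₂) mod p = 27·(15 − 19) mod 29 = 8.
m = m₂ + h·q = 19 + 8·43 = 363.

363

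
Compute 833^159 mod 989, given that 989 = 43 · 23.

365

Mod 43: 833 ≡ 16; by Fermat, exponent reduces to 159 mod 42 = 33; 16^33 ≡ 21 (mod 43).
Mod 23: 833 ≡ 5; by Fermat, exponent reduces to 159 mod 22 = 5; 5^5 ≡ 20 (mod 23).
Combine by CRT: x ≡ 21 (mod 43), x ≡ 20 (mod 23) ⇒ x ≡ 365 (mod 989).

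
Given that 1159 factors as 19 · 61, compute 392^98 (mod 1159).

Mod 19: 392 ≡ 12; by Fermat, exponent reduces to 98 mod 18 = 8; 12^8 ≡ 11 (mod 19).
Mod 61: 392 ≡ 26; by Fermat, exponent reduces to 98 mod 60 = 38; 26^38 ≡ 46 (mod 61).
Combine by CRT: x ≡ 11 (mod 19), x ≡ 46 (mod 61) ⇒ x ≡ 961 (mod 1159).

961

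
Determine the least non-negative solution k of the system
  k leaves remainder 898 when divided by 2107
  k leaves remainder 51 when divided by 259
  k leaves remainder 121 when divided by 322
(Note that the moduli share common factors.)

Combine the congruences pairwise.
gcd(2107, 259) = 7 and 7 | (51 − 898), so the pair is consistent; merging gives k ≡ 74643 (mod 77959), where 77959 = lcm(2107, 259).
gcd(77959, 322) = 7 and 7 | (121 − 74643), so the pair is consistent; merging gives k ≡ 3348921 (mod 3586114), where 3586114 = lcm(77959, 322).
The solution is unique modulo lcm(2107, 259, 322) = 3586114.

3348921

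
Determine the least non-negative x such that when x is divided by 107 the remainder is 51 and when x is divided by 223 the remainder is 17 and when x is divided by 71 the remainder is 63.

830692

The moduli are pairwise coprime; N = 107·223·71 = 1694131.
N/107 = 15833; 15833 ≡ 104 (mod 107); 104·71 ≡ 1, so inverse 71.
N/223 = 7597; 7597 ≡ 15 (mod 223); 15·119 ≡ 1, so inverse 119.
N/71 = 23861; 23861 ≡ 5 (mod 71); 5·57 ≡ 1, so inverse 57.
x ≡ 51·15833·71 + 17·7597·119 + 63·23861·57 = 158384875.
158384875 mod 1694131 = 830692.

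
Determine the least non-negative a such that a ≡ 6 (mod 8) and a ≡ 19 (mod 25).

Combine the congruences pairwise.
From a ≡ 6 (mod 8) write a = 6 + 8t. Substituting into a ≡ 19 (mod 25) gives 8t ≡ 13 (mod 25), and since 8⁻¹ ≡ 22 (mod 25), t ≡ 11. Hence a ≡ 6 + 8·11 = 94 (mod 200).

94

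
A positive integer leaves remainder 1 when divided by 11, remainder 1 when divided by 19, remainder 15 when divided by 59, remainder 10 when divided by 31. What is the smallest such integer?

70225

The moduli are pairwise coprime; N = 11·19·59·31 = 382261.
N/11 = 34751; 34751 ≡ 2 (mod 11); 2·6 ≡ 1, so inverse 6.
N/19 = 20119; 20119 ≡ 17 (mod 19); 17·9 ≡ 1, so inverse 9.
N/59 = 6479; 6479 ≡ 48 (mod 59); 48·16 ≡ 1, so inverse 16.
N/31 = 12331; 12331 ≡ 24 (mod 31); 24·22 ≡ 1, so inverse 22.
x ≡ 1·34751·6 + 1·20119·9 + 15·6479·16 + 10·12331·22 = 4657357.
4657357 mod 382261 = 70225.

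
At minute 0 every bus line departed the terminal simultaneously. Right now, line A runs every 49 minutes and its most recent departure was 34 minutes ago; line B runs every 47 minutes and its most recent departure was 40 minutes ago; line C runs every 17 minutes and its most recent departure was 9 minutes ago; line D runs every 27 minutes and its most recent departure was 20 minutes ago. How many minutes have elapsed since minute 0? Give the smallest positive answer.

909866

Combine the congruences pairwise.
From t ≡ 34 (mod 49) write t = 34 + 49s. Substituting into t ≡ 40 (mod 47) gives 49s ≡ 6 (mod 47), and since 2⁻¹ ≡ 24 (mod 47), s ≡ 3. Hence t ≡ 34 + 49·3 = 181 (mod 2303).
From t ≡ 181 (mod 2303) write t = 181 + 2303s. Substituting into t ≡ 9 (mod 17) gives 2303s ≡ 15 (mod 17), and since 8⁻¹ ≡ 15 (mod 17), s ≡ 4. Hence t ≡ 181 + 2303·4 = 9393 (mod 39151).
From t ≡ 9393 (mod 39151) write t = 9393 + 39151s. Substituting into t ≡ 20 (mod 27) gives 39151s ≡ 23 (mod 27), and since 1⁻¹ ≡ 1 (mod 27), s ≡ 23. Hence t ≡ 9393 + 39151·23 = 909866 (mod 1057077).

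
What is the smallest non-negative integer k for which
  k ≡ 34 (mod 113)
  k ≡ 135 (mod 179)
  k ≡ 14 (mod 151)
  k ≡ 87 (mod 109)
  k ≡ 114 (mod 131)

From k ≡ 34 (mod 113) write k = 34 + 113t. Substituting into k ≡ 135 (mod 179) gives 113t ≡ 101 (mod 179), and since 113⁻¹ ≡ 160 (mod 179), t ≡ 50. Hence k ≡ 34 + 113·50 = 5684 (mod 20227).
From k ≡ 5684 (mod 20227) write k = 5684 + 20227t. Substituting into k ≡ 14 (mod 151) gives 20227t ≡ 68 (mod 151), and since 144⁻¹ ≡ 43 (mod 151), t ≡ 55. Hence k ≡ 5684 + 20227·55 = 1118169 (mod 3054277).
From k ≡ 1118169 (mod 3054277) write k = 1118169 + 3054277t. Substituting into k ≡ 87 (mod 109) gives 3054277t ≡ 40 (mod 109), and since 97⁻¹ ≡ 9 (mod 109), t ≡ 33. Hence k ≡ 1118169 + 3054277·33 = 101909310 (mod 332916193).
From k ≡ 101909310 (mod 332916193) write k = 101909310 + 332916193t. Substituting into k ≡ 114 (mod 131) gives 332916193t ≡ 27 (mod 131), and since 129⁻¹ ≡ 65 (mod 131), t ≡ 52. Hence k ≡ 101909310 + 332916193·52 = 17413551346 (mod 43612021283).

17413551346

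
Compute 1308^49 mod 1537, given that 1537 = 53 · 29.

858

Mod 53: 1308 ≡ 36; 36^49 ≡ 10 (mod 53).
Mod 29: 1308 ≡ 3; by Fermat, exponent reduces to 49 mod 28 = 21; 3^21 ≡ 17 (mod 29).
Combine by CRT: x ≡ 10 (mod 53), x ≡ 17 (mod 29) ⇒ x ≡ 858 (mod 1537).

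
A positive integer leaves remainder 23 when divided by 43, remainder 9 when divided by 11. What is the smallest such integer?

152

From a ≡ 23 (mod 43) write a = 23 + 43t. Substituting into a ≡ 9 (mod 11) gives 43t ≡ 8 (mod 11), and since 10⁻¹ ≡ 10 (mod 11), t ≡ 3. Hence a ≡ 23 + 43·3 = 152 (mod 473).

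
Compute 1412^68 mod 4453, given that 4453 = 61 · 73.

Mod 61: 1412 ≡ 9; by Fermat, exponent reduces to 68 mod 60 = 8; 9^8 ≡ 58 (mod 61).
Mod 73: 1412 ≡ 25; 25^68 ≡ 37 (mod 73).
Combine by CRT: x ≡ 58 (mod 61), x ≡ 37 (mod 73) ⇒ x ≡ 1278 (mod 4453).

1278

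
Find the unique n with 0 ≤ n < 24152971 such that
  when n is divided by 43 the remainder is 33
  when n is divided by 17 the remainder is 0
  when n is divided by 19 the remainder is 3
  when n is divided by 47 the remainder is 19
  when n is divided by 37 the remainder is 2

2822510

From n ≡ 33 (mod 43) write n = 33 + 43t. Substituting into n ≡ 0 (mod 17) gives 43t ≡ 1 (mod 17), and since 9⁻¹ ≡ 2 (mod 17), t ≡ 2. Hence n ≡ 33 + 43·2 = 119 (mod 731).
From n ≡ 119 (mod 731) write n = 119 + 731t. Substituting into n ≡ 3 (mod 19) gives 731t ≡ 17 (mod 19), and since 9⁻¹ ≡ 17 (mod 19), t ≡ 4. Hence n ≡ 119 + 731·4 = 3043 (mod 13889).
From n ≡ 3043 (mod 13889) write n = 3043 + 13889t. Substituting into n ≡ 19 (mod 47) gives 13889t ≡ 31 (mod 47), and since 24⁻¹ ≡ 2 (mod 47), t ≡ 15. Hence n ≡ 3043 + 13889·15 = 211378 (mod 652783).
From n ≡ 211378 (mod 652783) write n = 211378 + 652783t. Substituting into n ≡ 2 (mod 37) gives 652783t ≡ 5 (mod 37), and since 29⁻¹ ≡ 23 (mod 37), t ≡ 4. Hence n ≡ 211378 + 652783·4 = 2822510 (mod 24152971).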